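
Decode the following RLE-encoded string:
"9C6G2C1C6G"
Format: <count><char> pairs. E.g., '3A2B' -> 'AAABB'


Expanding each <count><char> pair:
  9C -> 'CCCCCCCCC'
  6G -> 'GGGGGG'
  2C -> 'CC'
  1C -> 'C'
  6G -> 'GGGGGG'

Decoded = CCCCCCCCCGGGGGGCCCGGGGGG


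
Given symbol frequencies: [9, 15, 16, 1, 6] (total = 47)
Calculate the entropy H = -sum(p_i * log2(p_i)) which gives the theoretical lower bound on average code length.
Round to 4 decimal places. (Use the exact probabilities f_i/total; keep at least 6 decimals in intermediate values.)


Per-symbol terms -p_i * log2(p_i) with p_i = f_i/47:
  p = 9/47 = 0.191489: log2(p) = -2.384664, -p*log2(p) = 0.456638
  p = 15/47 = 0.319149: log2(p) = -1.647698, -p*log2(p) = 0.525861
  p = 16/47 = 0.340426: log2(p) = -1.554589, -p*log2(p) = 0.529222
  p = 1/47 = 0.021277: log2(p) = -5.554589, -p*log2(p) = 0.118183
  p = 6/47 = 0.127660: log2(p) = -2.969626, -p*log2(p) = 0.379101
H = 0.456638 + 0.525861 + 0.529222 + 0.118183 + 0.379101 = 2.009005

H = 2.009 bits/symbol


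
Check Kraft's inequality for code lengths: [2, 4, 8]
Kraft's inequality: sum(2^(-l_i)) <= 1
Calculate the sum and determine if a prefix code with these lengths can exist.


Sum = 2^(-2) + 2^(-4) + 2^(-8)
    = 0.25 + 0.0625 + 0.00390625
    = 81/256 = 0.31640625
Since 0.31640625 <= 1, Kraft's inequality IS satisfied.
A prefix code with these lengths CAN exist.

Kraft sum = 0.31640625. Satisfied.


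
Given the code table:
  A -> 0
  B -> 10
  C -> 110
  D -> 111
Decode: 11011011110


Decoding:
110 -> C
110 -> C
111 -> D
10 -> B


Result: CCDB


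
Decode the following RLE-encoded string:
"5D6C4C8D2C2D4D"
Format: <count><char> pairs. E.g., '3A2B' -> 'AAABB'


Expanding each <count><char> pair:
  5D -> 'DDDDD'
  6C -> 'CCCCCC'
  4C -> 'CCCC'
  8D -> 'DDDDDDDD'
  2C -> 'CC'
  2D -> 'DD'
  4D -> 'DDDD'

Decoded = DDDDDCCCCCCCCCCDDDDDDDDCCDDDDDD


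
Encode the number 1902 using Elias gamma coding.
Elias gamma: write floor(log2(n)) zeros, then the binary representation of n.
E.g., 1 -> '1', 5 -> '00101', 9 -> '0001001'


num_bits = floor(log2(1902)) + 1 = 11
leading_zeros = num_bits - 1 = 10
binary(1902) = 11101101110

Elias gamma(1902) = '0000000000' + '11101101110' = 000000000011101101110 (21 bits)


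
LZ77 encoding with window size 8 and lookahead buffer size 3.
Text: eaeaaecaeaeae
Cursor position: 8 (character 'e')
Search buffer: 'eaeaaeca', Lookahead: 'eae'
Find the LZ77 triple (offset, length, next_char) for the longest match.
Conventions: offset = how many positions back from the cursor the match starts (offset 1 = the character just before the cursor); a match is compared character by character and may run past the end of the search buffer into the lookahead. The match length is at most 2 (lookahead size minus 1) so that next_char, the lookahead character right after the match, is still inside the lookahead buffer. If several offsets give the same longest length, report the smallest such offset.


Try each offset into the search buffer:
  offset=1 (pos 7, char 'a'): match length 0
  offset=2 (pos 6, char 'c'): match length 0
  offset=3 (pos 5, char 'e'): match length 1
  offset=4 (pos 4, char 'a'): match length 0
  offset=5 (pos 3, char 'a'): match length 0
  offset=6 (pos 2, char 'e'): match length 2
  offset=7 (pos 1, char 'a'): match length 0
  offset=8 (pos 0, char 'e'): match length 2
Longest match has length 2, found at offsets 6, 8; take the smallest, offset 6.
next_char = character at position 8 + 2 = 10 -> 'e'

Best match: offset=6, length=2 (matching 'ea' starting at position 2)
LZ77 triple: (6, 2, 'e')


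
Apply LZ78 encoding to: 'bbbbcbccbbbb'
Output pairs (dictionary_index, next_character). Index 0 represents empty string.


LZ78 encoding steps:
Dictionary: {0: ''}
Step 1: w='' (idx 0), next='b' -> output (0, 'b'), add 'b' as idx 1
Step 2: w='b' (idx 1), next='b' -> output (1, 'b'), add 'bb' as idx 2
Step 3: w='b' (idx 1), next='c' -> output (1, 'c'), add 'bc' as idx 3
Step 4: w='bc' (idx 3), next='c' -> output (3, 'c'), add 'bcc' as idx 4
Step 5: w='bb' (idx 2), next='b' -> output (2, 'b'), add 'bbb' as idx 5
Step 6: w='b' (idx 1), end of input -> output (1, '')


Encoded: [(0, 'b'), (1, 'b'), (1, 'c'), (3, 'c'), (2, 'b'), (1, '')]


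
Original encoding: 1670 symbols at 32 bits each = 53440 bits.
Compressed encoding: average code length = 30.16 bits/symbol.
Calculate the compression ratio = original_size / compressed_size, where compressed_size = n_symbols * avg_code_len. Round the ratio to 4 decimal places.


original_size = n_symbols * orig_bits = 1670 * 32 = 53440 bits
compressed_size = n_symbols * avg_code_len = 1670 * 30.16 = 50367.2 bits
ratio = original_size / compressed_size = 53440 / 50367.2 = 1.061

Compression ratio = 1.061


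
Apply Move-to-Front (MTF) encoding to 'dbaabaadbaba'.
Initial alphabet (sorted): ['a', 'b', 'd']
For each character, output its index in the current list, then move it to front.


MTF encoding:
'd': index 2 in ['a', 'b', 'd'] -> ['d', 'a', 'b']
'b': index 2 in ['d', 'a', 'b'] -> ['b', 'd', 'a']
'a': index 2 in ['b', 'd', 'a'] -> ['a', 'b', 'd']
'a': index 0 in ['a', 'b', 'd'] -> ['a', 'b', 'd']
'b': index 1 in ['a', 'b', 'd'] -> ['b', 'a', 'd']
'a': index 1 in ['b', 'a', 'd'] -> ['a', 'b', 'd']
'a': index 0 in ['a', 'b', 'd'] -> ['a', 'b', 'd']
'd': index 2 in ['a', 'b', 'd'] -> ['d', 'a', 'b']
'b': index 2 in ['d', 'a', 'b'] -> ['b', 'd', 'a']
'a': index 2 in ['b', 'd', 'a'] -> ['a', 'b', 'd']
'b': index 1 in ['a', 'b', 'd'] -> ['b', 'a', 'd']
'a': index 1 in ['b', 'a', 'd'] -> ['a', 'b', 'd']


Output: [2, 2, 2, 0, 1, 1, 0, 2, 2, 2, 1, 1]


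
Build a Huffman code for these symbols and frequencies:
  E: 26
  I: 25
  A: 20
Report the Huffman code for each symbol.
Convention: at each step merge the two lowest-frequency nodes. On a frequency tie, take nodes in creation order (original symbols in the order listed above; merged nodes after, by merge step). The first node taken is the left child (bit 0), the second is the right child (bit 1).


Huffman tree construction:
Step 1: Merge A(20) + I(25) = 45
Step 2: Merge E(26) + (A+I)(45) = 71
Read each symbol's code off the tree from the root (left child = 0, right child = 1).

Codes:
  E: 0 (length 1)
  I: 11 (length 2)
  A: 10 (length 2)
Average code length: 116/71 = 1.6338 bits/symbol


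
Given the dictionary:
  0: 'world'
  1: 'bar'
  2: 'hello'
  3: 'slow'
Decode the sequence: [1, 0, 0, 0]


Look up each index in the dictionary:
  1 -> 'bar'
  0 -> 'world'
  0 -> 'world'
  0 -> 'world'

Decoded: "bar world world world"


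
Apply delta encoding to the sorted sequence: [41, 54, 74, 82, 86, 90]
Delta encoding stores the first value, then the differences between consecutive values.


First value: 41
Deltas:
  54 - 41 = 13
  74 - 54 = 20
  82 - 74 = 8
  86 - 82 = 4
  90 - 86 = 4


Delta encoded: [41, 13, 20, 8, 4, 4]


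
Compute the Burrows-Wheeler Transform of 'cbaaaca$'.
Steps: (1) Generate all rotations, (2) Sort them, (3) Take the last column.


Rotations (sorted):
  0: $cbaaaca -> last char: a
  1: a$cbaaac -> last char: c
  2: aaaca$cb -> last char: b
  3: aaca$cba -> last char: a
  4: aca$cbaa -> last char: a
  5: baaaca$c -> last char: c
  6: ca$cbaaa -> last char: a
  7: cbaaaca$ -> last char: $


BWT = acbaaca$


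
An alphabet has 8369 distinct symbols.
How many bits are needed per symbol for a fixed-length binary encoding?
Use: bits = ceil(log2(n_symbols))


log2(8369) = 13.0308
Bracket: 2^13 = 8192 < 8369 <= 2^14 = 16384
So ceil(log2(8369)) = 14

bits = ceil(log2(8369)) = ceil(13.0308) = 14 bits


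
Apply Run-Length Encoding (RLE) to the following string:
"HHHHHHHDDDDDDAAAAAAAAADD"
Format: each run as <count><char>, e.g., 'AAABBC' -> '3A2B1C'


Scanning runs left to right:
  i=0: run of 'H' x 7 -> '7H'
  i=7: run of 'D' x 6 -> '6D'
  i=13: run of 'A' x 9 -> '9A'
  i=22: run of 'D' x 2 -> '2D'

RLE = 7H6D9A2D


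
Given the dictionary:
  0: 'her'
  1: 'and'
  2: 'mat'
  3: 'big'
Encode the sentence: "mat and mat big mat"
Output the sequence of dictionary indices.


Look up each word in the dictionary:
  'mat' -> 2
  'and' -> 1
  'mat' -> 2
  'big' -> 3
  'mat' -> 2

Encoded: [2, 1, 2, 3, 2]


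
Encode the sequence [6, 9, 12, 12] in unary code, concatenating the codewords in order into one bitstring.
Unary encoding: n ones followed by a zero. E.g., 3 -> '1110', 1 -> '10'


Encode each number as n ones followed by a terminating 0:
  6 -> 1111110 (7 bits)
  9 -> 1111111110 (10 bits)
  12 -> 1111111111110 (13 bits)
  12 -> 1111111111110 (13 bits)
Total length = 7 + 10 + 13 + 13 = 43 bits.

Unary([6, 9, 12, 12]) = 1111110111111111011111111111101111111111110 (43 bits)


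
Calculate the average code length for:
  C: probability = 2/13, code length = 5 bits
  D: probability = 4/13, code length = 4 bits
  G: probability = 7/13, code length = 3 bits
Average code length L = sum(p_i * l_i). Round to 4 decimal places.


Weighted contributions p_i * l_i:
  C: (2/13) * 5 = 10/13
  D: (4/13) * 4 = 16/13
  G: (7/13) * 3 = 21/13
Sum = (10 + 16 + 21)/13 = 47/13

L = 47/13 = 3.6154 bits/symbol


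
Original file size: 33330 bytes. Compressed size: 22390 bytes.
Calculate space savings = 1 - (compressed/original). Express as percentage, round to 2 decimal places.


ratio = compressed/original = 22390/33330 = 0.671767
savings = 1 - ratio = 1 - 0.671767 = 0.328233
as a percentage: 0.328233 * 100 = 32.82%

Space savings = 1 - 22390/33330 = 32.82%


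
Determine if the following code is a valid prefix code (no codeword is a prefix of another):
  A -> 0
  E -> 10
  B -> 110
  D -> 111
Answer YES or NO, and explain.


Checking each pair (does one codeword prefix another?):
  A='0' vs E='10': no prefix
  A='0' vs B='110': no prefix
  A='0' vs D='111': no prefix
  E='10' vs A='0': no prefix
  E='10' vs B='110': no prefix
  E='10' vs D='111': no prefix
  B='110' vs A='0': no prefix
  B='110' vs E='10': no prefix
  B='110' vs D='111': no prefix
  D='111' vs A='0': no prefix
  D='111' vs E='10': no prefix
  D='111' vs B='110': no prefix
No violation found over all pairs.

YES -- this is a valid prefix code. No codeword is a prefix of any other codeword.


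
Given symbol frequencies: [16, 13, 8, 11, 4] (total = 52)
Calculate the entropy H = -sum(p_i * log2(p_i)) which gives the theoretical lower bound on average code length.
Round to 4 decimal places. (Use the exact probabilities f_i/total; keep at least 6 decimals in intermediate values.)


Per-symbol terms -p_i * log2(p_i) with p_i = f_i/52:
  p = 16/52 = 0.307692: log2(p) = -1.700440, -p*log2(p) = 0.523212
  p = 13/52 = 0.250000: log2(p) = -2.000000, -p*log2(p) = 0.500000
  p = 8/52 = 0.153846: log2(p) = -2.700440, -p*log2(p) = 0.415452
  p = 11/52 = 0.211538: log2(p) = -2.241008, -p*log2(p) = 0.474059
  p = 4/52 = 0.076923: log2(p) = -3.700440, -p*log2(p) = 0.284649
H = 0.523212 + 0.500000 + 0.415452 + 0.474059 + 0.284649 = 2.197372

H = 2.1974 bits/symbol


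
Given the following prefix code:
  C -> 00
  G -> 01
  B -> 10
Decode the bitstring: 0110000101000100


Decoding step by step:
Bits 01 -> G
Bits 10 -> B
Bits 00 -> C
Bits 01 -> G
Bits 01 -> G
Bits 00 -> C
Bits 01 -> G
Bits 00 -> C


Decoded message: GBCGGCGC


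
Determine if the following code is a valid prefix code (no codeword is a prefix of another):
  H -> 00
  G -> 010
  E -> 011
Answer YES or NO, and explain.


Checking each pair (does one codeword prefix another?):
  H='00' vs G='010': no prefix
  H='00' vs E='011': no prefix
  G='010' vs H='00': no prefix
  G='010' vs E='011': no prefix
  E='011' vs H='00': no prefix
  E='011' vs G='010': no prefix
No violation found over all pairs.

YES -- this is a valid prefix code. No codeword is a prefix of any other codeword.


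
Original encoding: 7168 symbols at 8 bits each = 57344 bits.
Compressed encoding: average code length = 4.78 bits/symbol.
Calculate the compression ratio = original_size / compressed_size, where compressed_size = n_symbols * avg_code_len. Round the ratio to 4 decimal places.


original_size = n_symbols * orig_bits = 7168 * 8 = 57344 bits
compressed_size = n_symbols * avg_code_len = 7168 * 4.78 = 34263.04 bits
ratio = original_size / compressed_size = 57344 / 34263.04 = 1.6736

Compression ratio = 1.6736


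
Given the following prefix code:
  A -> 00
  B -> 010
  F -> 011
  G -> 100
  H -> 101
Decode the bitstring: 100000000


Decoding step by step:
Bits 100 -> G
Bits 00 -> A
Bits 00 -> A
Bits 00 -> A


Decoded message: GAAA


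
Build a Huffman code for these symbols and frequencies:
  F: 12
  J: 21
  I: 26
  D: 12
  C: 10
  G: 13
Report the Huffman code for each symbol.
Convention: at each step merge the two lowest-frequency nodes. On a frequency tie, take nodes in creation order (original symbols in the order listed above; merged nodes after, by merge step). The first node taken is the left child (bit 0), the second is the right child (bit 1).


Huffman tree construction:
Step 1: Merge C(10) + F(12) = 22
Step 2: Merge D(12) + G(13) = 25
Step 3: Merge J(21) + (C+F)(22) = 43
Step 4: Merge (D+G)(25) + I(26) = 51
Step 5: Merge (J+(C+F))(43) + ((D+G)+I)(51) = 94
Read each symbol's code off the tree from the root (left child = 0, right child = 1).

Codes:
  F: 011 (length 3)
  J: 00 (length 2)
  I: 11 (length 2)
  D: 100 (length 3)
  C: 010 (length 3)
  G: 101 (length 3)
Average code length: 235/94 = 2.5000 bits/symbol


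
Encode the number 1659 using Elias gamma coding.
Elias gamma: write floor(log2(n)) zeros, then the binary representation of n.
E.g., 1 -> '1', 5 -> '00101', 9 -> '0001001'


num_bits = floor(log2(1659)) + 1 = 11
leading_zeros = num_bits - 1 = 10
binary(1659) = 11001111011

Elias gamma(1659) = '0000000000' + '11001111011' = 000000000011001111011 (21 bits)


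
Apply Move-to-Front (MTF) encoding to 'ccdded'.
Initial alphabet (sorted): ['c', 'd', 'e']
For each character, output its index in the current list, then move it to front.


MTF encoding:
'c': index 0 in ['c', 'd', 'e'] -> ['c', 'd', 'e']
'c': index 0 in ['c', 'd', 'e'] -> ['c', 'd', 'e']
'd': index 1 in ['c', 'd', 'e'] -> ['d', 'c', 'e']
'd': index 0 in ['d', 'c', 'e'] -> ['d', 'c', 'e']
'e': index 2 in ['d', 'c', 'e'] -> ['e', 'd', 'c']
'd': index 1 in ['e', 'd', 'c'] -> ['d', 'e', 'c']


Output: [0, 0, 1, 0, 2, 1]


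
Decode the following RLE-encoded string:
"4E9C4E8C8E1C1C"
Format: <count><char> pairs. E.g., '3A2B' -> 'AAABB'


Expanding each <count><char> pair:
  4E -> 'EEEE'
  9C -> 'CCCCCCCCC'
  4E -> 'EEEE'
  8C -> 'CCCCCCCC'
  8E -> 'EEEEEEEE'
  1C -> 'C'
  1C -> 'C'

Decoded = EEEECCCCCCCCCEEEECCCCCCCCEEEEEEEECC


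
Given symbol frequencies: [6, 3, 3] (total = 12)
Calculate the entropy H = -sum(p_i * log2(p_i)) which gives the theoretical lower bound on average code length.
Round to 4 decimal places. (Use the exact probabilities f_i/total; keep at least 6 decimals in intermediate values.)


Per-symbol terms -p_i * log2(p_i) with p_i = f_i/12:
  p = 6/12 = 0.500000: log2(p) = -1.000000, -p*log2(p) = 0.500000
  p = 3/12 = 0.250000: log2(p) = -2.000000, -p*log2(p) = 0.500000
  p = 3/12 = 0.250000: log2(p) = -2.000000, -p*log2(p) = 0.500000
H = 0.500000 + 0.500000 + 0.500000 = 1.500000

H = 1.5 bits/symbol


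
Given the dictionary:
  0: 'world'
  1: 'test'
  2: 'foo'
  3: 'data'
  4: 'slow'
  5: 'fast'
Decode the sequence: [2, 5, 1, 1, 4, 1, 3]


Look up each index in the dictionary:
  2 -> 'foo'
  5 -> 'fast'
  1 -> 'test'
  1 -> 'test'
  4 -> 'slow'
  1 -> 'test'
  3 -> 'data'

Decoded: "foo fast test test slow test data"


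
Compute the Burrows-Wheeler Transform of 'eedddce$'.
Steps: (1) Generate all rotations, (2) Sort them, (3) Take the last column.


Rotations (sorted):
  0: $eedddce -> last char: e
  1: ce$eeddd -> last char: d
  2: dce$eedd -> last char: d
  3: ddce$eed -> last char: d
  4: dddce$ee -> last char: e
  5: e$eedddc -> last char: c
  6: edddce$e -> last char: e
  7: eedddce$ -> last char: $


BWT = edddece$


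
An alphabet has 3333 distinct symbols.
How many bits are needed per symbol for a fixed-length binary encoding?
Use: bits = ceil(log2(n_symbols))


log2(3333) = 11.7026
Bracket: 2^11 = 2048 < 3333 <= 2^12 = 4096
So ceil(log2(3333)) = 12

bits = ceil(log2(3333)) = ceil(11.7026) = 12 bits


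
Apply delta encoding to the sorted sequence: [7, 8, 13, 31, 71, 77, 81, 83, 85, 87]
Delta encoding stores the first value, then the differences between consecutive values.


First value: 7
Deltas:
  8 - 7 = 1
  13 - 8 = 5
  31 - 13 = 18
  71 - 31 = 40
  77 - 71 = 6
  81 - 77 = 4
  83 - 81 = 2
  85 - 83 = 2
  87 - 85 = 2


Delta encoded: [7, 1, 5, 18, 40, 6, 4, 2, 2, 2]


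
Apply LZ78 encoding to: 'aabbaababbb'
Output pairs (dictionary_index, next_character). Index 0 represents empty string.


LZ78 encoding steps:
Dictionary: {0: ''}
Step 1: w='' (idx 0), next='a' -> output (0, 'a'), add 'a' as idx 1
Step 2: w='a' (idx 1), next='b' -> output (1, 'b'), add 'ab' as idx 2
Step 3: w='' (idx 0), next='b' -> output (0, 'b'), add 'b' as idx 3
Step 4: w='a' (idx 1), next='a' -> output (1, 'a'), add 'aa' as idx 4
Step 5: w='b' (idx 3), next='a' -> output (3, 'a'), add 'ba' as idx 5
Step 6: w='b' (idx 3), next='b' -> output (3, 'b'), add 'bb' as idx 6
Step 7: w='b' (idx 3), end of input -> output (3, '')


Encoded: [(0, 'a'), (1, 'b'), (0, 'b'), (1, 'a'), (3, 'a'), (3, 'b'), (3, '')]


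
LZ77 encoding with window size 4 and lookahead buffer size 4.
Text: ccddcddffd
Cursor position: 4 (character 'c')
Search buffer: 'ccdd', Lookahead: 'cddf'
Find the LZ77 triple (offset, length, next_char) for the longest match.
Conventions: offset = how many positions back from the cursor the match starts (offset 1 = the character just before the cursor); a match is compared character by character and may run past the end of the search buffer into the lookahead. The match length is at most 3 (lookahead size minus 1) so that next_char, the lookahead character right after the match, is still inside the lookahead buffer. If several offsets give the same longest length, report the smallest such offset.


Try each offset into the search buffer:
  offset=1 (pos 3, char 'd'): match length 0
  offset=2 (pos 2, char 'd'): match length 0
  offset=3 (pos 1, char 'c'): match length 3
  offset=4 (pos 0, char 'c'): match length 1
Longest match has length 3 at offset 3.
next_char = character at position 4 + 3 = 7 -> 'f'

Best match: offset=3, length=3 (matching 'cdd' starting at position 1)
LZ77 triple: (3, 3, 'f')


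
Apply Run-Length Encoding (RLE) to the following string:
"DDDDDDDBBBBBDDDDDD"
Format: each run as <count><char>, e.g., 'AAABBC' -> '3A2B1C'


Scanning runs left to right:
  i=0: run of 'D' x 7 -> '7D'
  i=7: run of 'B' x 5 -> '5B'
  i=12: run of 'D' x 6 -> '6D'

RLE = 7D5B6D


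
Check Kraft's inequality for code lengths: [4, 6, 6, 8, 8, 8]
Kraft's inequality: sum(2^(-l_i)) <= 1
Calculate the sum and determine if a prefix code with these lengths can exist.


Sum = 2^(-4) + 2^(-6) + 2^(-6) + 2^(-8) + 2^(-8) + 2^(-8)
    = 0.0625 + 0.015625 + 0.015625 + 0.00390625 + 0.00390625 + 0.00390625
    = 27/256 = 0.10546875
Since 0.10546875 <= 1, Kraft's inequality IS satisfied.
A prefix code with these lengths CAN exist.

Kraft sum = 0.10546875. Satisfied.


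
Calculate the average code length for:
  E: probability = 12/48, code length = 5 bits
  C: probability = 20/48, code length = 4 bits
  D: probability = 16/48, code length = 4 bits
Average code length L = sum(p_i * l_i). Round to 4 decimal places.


Weighted contributions p_i * l_i:
  E: (12/48) * 5 = 60/48
  C: (20/48) * 4 = 80/48
  D: (16/48) * 4 = 64/48
Sum = (60 + 80 + 64)/48 = 204/48

L = 204/48 = 4.2500 bits/symbol


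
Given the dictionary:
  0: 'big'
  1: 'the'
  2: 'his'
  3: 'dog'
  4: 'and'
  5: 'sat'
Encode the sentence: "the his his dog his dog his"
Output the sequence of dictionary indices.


Look up each word in the dictionary:
  'the' -> 1
  'his' -> 2
  'his' -> 2
  'dog' -> 3
  'his' -> 2
  'dog' -> 3
  'his' -> 2

Encoded: [1, 2, 2, 3, 2, 3, 2]


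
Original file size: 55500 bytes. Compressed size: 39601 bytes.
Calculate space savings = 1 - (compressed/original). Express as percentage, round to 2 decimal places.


ratio = compressed/original = 39601/55500 = 0.713532
savings = 1 - ratio = 1 - 0.713532 = 0.286468
as a percentage: 0.286468 * 100 = 28.65%

Space savings = 1 - 39601/55500 = 28.65%


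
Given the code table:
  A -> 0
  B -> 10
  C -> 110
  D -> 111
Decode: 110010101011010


Decoding:
110 -> C
0 -> A
10 -> B
10 -> B
10 -> B
110 -> C
10 -> B


Result: CABBBCB


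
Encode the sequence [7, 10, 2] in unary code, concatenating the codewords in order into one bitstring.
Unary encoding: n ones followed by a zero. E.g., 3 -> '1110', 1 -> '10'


Encode each number as n ones followed by a terminating 0:
  7 -> 11111110 (8 bits)
  10 -> 11111111110 (11 bits)
  2 -> 110 (3 bits)
Total length = 8 + 11 + 3 = 22 bits.

Unary([7, 10, 2]) = 1111111011111111110110 (22 bits)


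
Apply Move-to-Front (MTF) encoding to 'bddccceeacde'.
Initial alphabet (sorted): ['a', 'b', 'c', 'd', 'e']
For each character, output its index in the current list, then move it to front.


MTF encoding:
'b': index 1 in ['a', 'b', 'c', 'd', 'e'] -> ['b', 'a', 'c', 'd', 'e']
'd': index 3 in ['b', 'a', 'c', 'd', 'e'] -> ['d', 'b', 'a', 'c', 'e']
'd': index 0 in ['d', 'b', 'a', 'c', 'e'] -> ['d', 'b', 'a', 'c', 'e']
'c': index 3 in ['d', 'b', 'a', 'c', 'e'] -> ['c', 'd', 'b', 'a', 'e']
'c': index 0 in ['c', 'd', 'b', 'a', 'e'] -> ['c', 'd', 'b', 'a', 'e']
'c': index 0 in ['c', 'd', 'b', 'a', 'e'] -> ['c', 'd', 'b', 'a', 'e']
'e': index 4 in ['c', 'd', 'b', 'a', 'e'] -> ['e', 'c', 'd', 'b', 'a']
'e': index 0 in ['e', 'c', 'd', 'b', 'a'] -> ['e', 'c', 'd', 'b', 'a']
'a': index 4 in ['e', 'c', 'd', 'b', 'a'] -> ['a', 'e', 'c', 'd', 'b']
'c': index 2 in ['a', 'e', 'c', 'd', 'b'] -> ['c', 'a', 'e', 'd', 'b']
'd': index 3 in ['c', 'a', 'e', 'd', 'b'] -> ['d', 'c', 'a', 'e', 'b']
'e': index 3 in ['d', 'c', 'a', 'e', 'b'] -> ['e', 'd', 'c', 'a', 'b']


Output: [1, 3, 0, 3, 0, 0, 4, 0, 4, 2, 3, 3]


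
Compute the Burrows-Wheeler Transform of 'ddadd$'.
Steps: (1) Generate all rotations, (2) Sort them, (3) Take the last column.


Rotations (sorted):
  0: $ddadd -> last char: d
  1: add$dd -> last char: d
  2: d$ddad -> last char: d
  3: dadd$d -> last char: d
  4: dd$dda -> last char: a
  5: ddadd$ -> last char: $


BWT = dddda$


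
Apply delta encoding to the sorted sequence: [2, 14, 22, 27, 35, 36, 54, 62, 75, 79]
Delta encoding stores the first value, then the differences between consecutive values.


First value: 2
Deltas:
  14 - 2 = 12
  22 - 14 = 8
  27 - 22 = 5
  35 - 27 = 8
  36 - 35 = 1
  54 - 36 = 18
  62 - 54 = 8
  75 - 62 = 13
  79 - 75 = 4


Delta encoded: [2, 12, 8, 5, 8, 1, 18, 8, 13, 4]


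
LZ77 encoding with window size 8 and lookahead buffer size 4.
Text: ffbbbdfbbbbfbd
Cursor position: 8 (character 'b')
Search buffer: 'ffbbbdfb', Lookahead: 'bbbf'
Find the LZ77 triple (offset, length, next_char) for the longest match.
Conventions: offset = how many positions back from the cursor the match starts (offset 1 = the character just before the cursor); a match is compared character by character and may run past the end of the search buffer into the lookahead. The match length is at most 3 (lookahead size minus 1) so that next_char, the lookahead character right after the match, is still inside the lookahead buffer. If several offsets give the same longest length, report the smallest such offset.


Try each offset into the search buffer:
  offset=1 (pos 7, char 'b'): match length 3
  offset=2 (pos 6, char 'f'): match length 0
  offset=3 (pos 5, char 'd'): match length 0
  offset=4 (pos 4, char 'b'): match length 1
  offset=5 (pos 3, char 'b'): match length 2
  offset=6 (pos 2, char 'b'): match length 3
  offset=7 (pos 1, char 'f'): match length 0
  offset=8 (pos 0, char 'f'): match length 0
Longest match has length 3, found at offsets 1, 6; take the smallest, offset 1.
next_char = character at position 8 + 3 = 11 -> 'f'

Best match: offset=1, length=3 (matching 'bbb' starting at position 7)
LZ77 triple: (1, 3, 'f')


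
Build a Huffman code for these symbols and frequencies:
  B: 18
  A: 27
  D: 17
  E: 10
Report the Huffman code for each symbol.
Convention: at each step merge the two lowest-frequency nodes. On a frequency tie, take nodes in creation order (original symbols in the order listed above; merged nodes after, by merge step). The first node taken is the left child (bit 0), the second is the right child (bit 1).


Huffman tree construction:
Step 1: Merge E(10) + D(17) = 27
Step 2: Merge B(18) + A(27) = 45
Step 3: Merge (E+D)(27) + (B+A)(45) = 72
Read each symbol's code off the tree from the root (left child = 0, right child = 1).

Codes:
  B: 10 (length 2)
  A: 11 (length 2)
  D: 01 (length 2)
  E: 00 (length 2)
Average code length: 144/72 = 2.0000 bits/symbol


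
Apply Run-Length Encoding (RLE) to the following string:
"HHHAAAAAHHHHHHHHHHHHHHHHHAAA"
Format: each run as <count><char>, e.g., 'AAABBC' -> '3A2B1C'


Scanning runs left to right:
  i=0: run of 'H' x 3 -> '3H'
  i=3: run of 'A' x 5 -> '5A'
  i=8: run of 'H' x 17 -> '17H'
  i=25: run of 'A' x 3 -> '3A'

RLE = 3H5A17H3A


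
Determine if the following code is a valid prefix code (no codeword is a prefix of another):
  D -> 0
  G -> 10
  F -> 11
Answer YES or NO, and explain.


Checking each pair (does one codeword prefix another?):
  D='0' vs G='10': no prefix
  D='0' vs F='11': no prefix
  G='10' vs D='0': no prefix
  G='10' vs F='11': no prefix
  F='11' vs D='0': no prefix
  F='11' vs G='10': no prefix
No violation found over all pairs.

YES -- this is a valid prefix code. No codeword is a prefix of any other codeword.


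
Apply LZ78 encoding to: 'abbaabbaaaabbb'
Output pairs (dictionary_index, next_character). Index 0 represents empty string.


LZ78 encoding steps:
Dictionary: {0: ''}
Step 1: w='' (idx 0), next='a' -> output (0, 'a'), add 'a' as idx 1
Step 2: w='' (idx 0), next='b' -> output (0, 'b'), add 'b' as idx 2
Step 3: w='b' (idx 2), next='a' -> output (2, 'a'), add 'ba' as idx 3
Step 4: w='a' (idx 1), next='b' -> output (1, 'b'), add 'ab' as idx 4
Step 5: w='ba' (idx 3), next='a' -> output (3, 'a'), add 'baa' as idx 5
Step 6: w='a' (idx 1), next='a' -> output (1, 'a'), add 'aa' as idx 6
Step 7: w='b' (idx 2), next='b' -> output (2, 'b'), add 'bb' as idx 7
Step 8: w='b' (idx 2), end of input -> output (2, '')


Encoded: [(0, 'a'), (0, 'b'), (2, 'a'), (1, 'b'), (3, 'a'), (1, 'a'), (2, 'b'), (2, '')]


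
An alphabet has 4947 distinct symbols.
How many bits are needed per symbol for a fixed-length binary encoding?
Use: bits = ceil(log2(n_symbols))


log2(4947) = 12.2723
Bracket: 2^12 = 4096 < 4947 <= 2^13 = 8192
So ceil(log2(4947)) = 13

bits = ceil(log2(4947)) = ceil(12.2723) = 13 bits


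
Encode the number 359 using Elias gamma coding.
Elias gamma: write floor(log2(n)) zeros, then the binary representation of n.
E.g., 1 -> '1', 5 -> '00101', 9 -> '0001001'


num_bits = floor(log2(359)) + 1 = 9
leading_zeros = num_bits - 1 = 8
binary(359) = 101100111

Elias gamma(359) = '00000000' + '101100111' = 00000000101100111 (17 bits)


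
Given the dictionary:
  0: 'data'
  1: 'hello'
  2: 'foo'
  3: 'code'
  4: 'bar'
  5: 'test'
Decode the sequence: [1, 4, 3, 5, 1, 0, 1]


Look up each index in the dictionary:
  1 -> 'hello'
  4 -> 'bar'
  3 -> 'code'
  5 -> 'test'
  1 -> 'hello'
  0 -> 'data'
  1 -> 'hello'

Decoded: "hello bar code test hello data hello"


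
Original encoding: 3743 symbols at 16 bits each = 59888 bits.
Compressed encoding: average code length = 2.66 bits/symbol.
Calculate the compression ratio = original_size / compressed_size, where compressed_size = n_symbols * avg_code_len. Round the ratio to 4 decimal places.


original_size = n_symbols * orig_bits = 3743 * 16 = 59888 bits
compressed_size = n_symbols * avg_code_len = 3743 * 2.66 = 9956.38 bits
ratio = original_size / compressed_size = 59888 / 9956.38 = 6.015

Compression ratio = 6.015


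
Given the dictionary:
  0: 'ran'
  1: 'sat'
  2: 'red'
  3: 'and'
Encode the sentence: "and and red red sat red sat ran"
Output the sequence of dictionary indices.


Look up each word in the dictionary:
  'and' -> 3
  'and' -> 3
  'red' -> 2
  'red' -> 2
  'sat' -> 1
  'red' -> 2
  'sat' -> 1
  'ran' -> 0

Encoded: [3, 3, 2, 2, 1, 2, 1, 0]


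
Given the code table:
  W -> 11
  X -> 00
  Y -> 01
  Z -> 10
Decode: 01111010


Decoding:
01 -> Y
11 -> W
10 -> Z
10 -> Z


Result: YWZZ


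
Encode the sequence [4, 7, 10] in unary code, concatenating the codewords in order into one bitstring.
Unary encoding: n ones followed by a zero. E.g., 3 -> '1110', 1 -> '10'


Encode each number as n ones followed by a terminating 0:
  4 -> 11110 (5 bits)
  7 -> 11111110 (8 bits)
  10 -> 11111111110 (11 bits)
Total length = 5 + 8 + 11 = 24 bits.

Unary([4, 7, 10]) = 111101111111011111111110 (24 bits)


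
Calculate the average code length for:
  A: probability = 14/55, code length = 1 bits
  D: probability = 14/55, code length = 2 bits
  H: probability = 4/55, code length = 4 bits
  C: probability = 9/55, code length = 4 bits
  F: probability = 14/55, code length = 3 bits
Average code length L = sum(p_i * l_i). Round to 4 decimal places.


Weighted contributions p_i * l_i:
  A: (14/55) * 1 = 14/55
  D: (14/55) * 2 = 28/55
  H: (4/55) * 4 = 16/55
  C: (9/55) * 4 = 36/55
  F: (14/55) * 3 = 42/55
Sum = (14 + 28 + 16 + 36 + 42)/55 = 136/55

L = 136/55 = 2.4727 bits/symbol


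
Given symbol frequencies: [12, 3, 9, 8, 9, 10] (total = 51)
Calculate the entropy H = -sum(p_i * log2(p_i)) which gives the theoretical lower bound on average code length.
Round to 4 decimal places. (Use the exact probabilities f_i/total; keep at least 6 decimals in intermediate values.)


Per-symbol terms -p_i * log2(p_i) with p_i = f_i/51:
  p = 12/51 = 0.235294: log2(p) = -2.087463, -p*log2(p) = 0.491168
  p = 3/51 = 0.058824: log2(p) = -4.087463, -p*log2(p) = 0.240439
  p = 9/51 = 0.176471: log2(p) = -2.502500, -p*log2(p) = 0.441618
  p = 8/51 = 0.156863: log2(p) = -2.672425, -p*log2(p) = 0.419204
  p = 9/51 = 0.176471: log2(p) = -2.502500, -p*log2(p) = 0.441618
  p = 10/51 = 0.196078: log2(p) = -2.350497, -p*log2(p) = 0.460882
H = 0.491168 + 0.240439 + 0.441618 + 0.419204 + 0.441618 + 0.460882 = 2.494929

H = 2.4949 bits/symbol


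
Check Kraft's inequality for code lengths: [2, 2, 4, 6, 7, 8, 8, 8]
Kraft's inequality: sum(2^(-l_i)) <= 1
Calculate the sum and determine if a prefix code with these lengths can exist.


Sum = 2^(-2) + 2^(-2) + 2^(-4) + 2^(-6) + 2^(-7) + 2^(-8) + 2^(-8) + 2^(-8)
    = 0.25 + 0.25 + 0.0625 + 0.015625 + 0.0078125 + 0.00390625 + 0.00390625 + 0.00390625
    = 153/256 = 0.59765625
Since 0.59765625 <= 1, Kraft's inequality IS satisfied.
A prefix code with these lengths CAN exist.

Kraft sum = 0.59765625. Satisfied.


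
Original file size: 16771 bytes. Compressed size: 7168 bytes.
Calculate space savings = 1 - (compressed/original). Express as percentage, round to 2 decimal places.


ratio = compressed/original = 7168/16771 = 0.427404
savings = 1 - ratio = 1 - 0.427404 = 0.572596
as a percentage: 0.572596 * 100 = 57.26%

Space savings = 1 - 7168/16771 = 57.26%


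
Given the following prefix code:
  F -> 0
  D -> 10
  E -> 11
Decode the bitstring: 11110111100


Decoding step by step:
Bits 11 -> E
Bits 11 -> E
Bits 0 -> F
Bits 11 -> E
Bits 11 -> E
Bits 0 -> F
Bits 0 -> F


Decoded message: EEFEEFF


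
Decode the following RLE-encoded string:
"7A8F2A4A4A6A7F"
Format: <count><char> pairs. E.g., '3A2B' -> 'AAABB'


Expanding each <count><char> pair:
  7A -> 'AAAAAAA'
  8F -> 'FFFFFFFF'
  2A -> 'AA'
  4A -> 'AAAA'
  4A -> 'AAAA'
  6A -> 'AAAAAA'
  7F -> 'FFFFFFF'

Decoded = AAAAAAAFFFFFFFFAAAAAAAAAAAAAAAAFFFFFFF


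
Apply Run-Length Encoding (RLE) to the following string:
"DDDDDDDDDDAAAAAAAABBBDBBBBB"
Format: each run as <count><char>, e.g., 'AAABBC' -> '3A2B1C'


Scanning runs left to right:
  i=0: run of 'D' x 10 -> '10D'
  i=10: run of 'A' x 8 -> '8A'
  i=18: run of 'B' x 3 -> '3B'
  i=21: run of 'D' x 1 -> '1D'
  i=22: run of 'B' x 5 -> '5B'

RLE = 10D8A3B1D5B


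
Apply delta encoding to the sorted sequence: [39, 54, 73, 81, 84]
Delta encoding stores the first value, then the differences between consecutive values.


First value: 39
Deltas:
  54 - 39 = 15
  73 - 54 = 19
  81 - 73 = 8
  84 - 81 = 3


Delta encoded: [39, 15, 19, 8, 3]


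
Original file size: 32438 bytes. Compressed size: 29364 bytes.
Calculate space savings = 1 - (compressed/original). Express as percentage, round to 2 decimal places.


ratio = compressed/original = 29364/32438 = 0.905235
savings = 1 - ratio = 1 - 0.905235 = 0.094765
as a percentage: 0.094765 * 100 = 9.48%

Space savings = 1 - 29364/32438 = 9.48%


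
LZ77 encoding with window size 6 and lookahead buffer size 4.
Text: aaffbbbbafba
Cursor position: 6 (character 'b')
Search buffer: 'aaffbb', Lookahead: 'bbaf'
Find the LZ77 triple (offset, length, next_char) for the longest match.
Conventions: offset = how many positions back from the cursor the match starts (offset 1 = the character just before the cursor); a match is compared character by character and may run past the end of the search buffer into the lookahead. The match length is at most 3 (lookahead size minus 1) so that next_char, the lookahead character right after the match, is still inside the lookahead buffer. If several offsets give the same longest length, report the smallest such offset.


Try each offset into the search buffer:
  offset=1 (pos 5, char 'b'): match length 2
  offset=2 (pos 4, char 'b'): match length 2
  offset=3 (pos 3, char 'f'): match length 0
  offset=4 (pos 2, char 'f'): match length 0
  offset=5 (pos 1, char 'a'): match length 0
  offset=6 (pos 0, char 'a'): match length 0
Longest match has length 2, found at offsets 1, 2; take the smallest, offset 1.
next_char = character at position 6 + 2 = 8 -> 'a'

Best match: offset=1, length=2 (matching 'bb' starting at position 5)
LZ77 triple: (1, 2, 'a')


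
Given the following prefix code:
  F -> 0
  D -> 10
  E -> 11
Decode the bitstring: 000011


Decoding step by step:
Bits 0 -> F
Bits 0 -> F
Bits 0 -> F
Bits 0 -> F
Bits 11 -> E


Decoded message: FFFFE


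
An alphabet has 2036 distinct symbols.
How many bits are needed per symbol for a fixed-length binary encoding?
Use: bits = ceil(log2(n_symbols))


log2(2036) = 10.9915
Bracket: 2^10 = 1024 < 2036 <= 2^11 = 2048
So ceil(log2(2036)) = 11

bits = ceil(log2(2036)) = ceil(10.9915) = 11 bits


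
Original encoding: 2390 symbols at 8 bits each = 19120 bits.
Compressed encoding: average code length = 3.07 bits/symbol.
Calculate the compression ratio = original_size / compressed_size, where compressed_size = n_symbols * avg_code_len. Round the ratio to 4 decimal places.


original_size = n_symbols * orig_bits = 2390 * 8 = 19120 bits
compressed_size = n_symbols * avg_code_len = 2390 * 3.07 = 7337.3 bits
ratio = original_size / compressed_size = 19120 / 7337.3 = 2.6059

Compression ratio = 2.6059


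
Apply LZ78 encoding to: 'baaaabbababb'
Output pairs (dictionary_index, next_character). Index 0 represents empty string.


LZ78 encoding steps:
Dictionary: {0: ''}
Step 1: w='' (idx 0), next='b' -> output (0, 'b'), add 'b' as idx 1
Step 2: w='' (idx 0), next='a' -> output (0, 'a'), add 'a' as idx 2
Step 3: w='a' (idx 2), next='a' -> output (2, 'a'), add 'aa' as idx 3
Step 4: w='a' (idx 2), next='b' -> output (2, 'b'), add 'ab' as idx 4
Step 5: w='b' (idx 1), next='a' -> output (1, 'a'), add 'ba' as idx 5
Step 6: w='ba' (idx 5), next='b' -> output (5, 'b'), add 'bab' as idx 6
Step 7: w='b' (idx 1), end of input -> output (1, '')


Encoded: [(0, 'b'), (0, 'a'), (2, 'a'), (2, 'b'), (1, 'a'), (5, 'b'), (1, '')]


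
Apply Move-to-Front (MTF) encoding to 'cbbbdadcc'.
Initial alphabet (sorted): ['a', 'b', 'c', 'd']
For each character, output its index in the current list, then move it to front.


MTF encoding:
'c': index 2 in ['a', 'b', 'c', 'd'] -> ['c', 'a', 'b', 'd']
'b': index 2 in ['c', 'a', 'b', 'd'] -> ['b', 'c', 'a', 'd']
'b': index 0 in ['b', 'c', 'a', 'd'] -> ['b', 'c', 'a', 'd']
'b': index 0 in ['b', 'c', 'a', 'd'] -> ['b', 'c', 'a', 'd']
'd': index 3 in ['b', 'c', 'a', 'd'] -> ['d', 'b', 'c', 'a']
'a': index 3 in ['d', 'b', 'c', 'a'] -> ['a', 'd', 'b', 'c']
'd': index 1 in ['a', 'd', 'b', 'c'] -> ['d', 'a', 'b', 'c']
'c': index 3 in ['d', 'a', 'b', 'c'] -> ['c', 'd', 'a', 'b']
'c': index 0 in ['c', 'd', 'a', 'b'] -> ['c', 'd', 'a', 'b']


Output: [2, 2, 0, 0, 3, 3, 1, 3, 0]


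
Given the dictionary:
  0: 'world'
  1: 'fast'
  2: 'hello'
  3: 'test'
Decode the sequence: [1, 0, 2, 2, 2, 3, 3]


Look up each index in the dictionary:
  1 -> 'fast'
  0 -> 'world'
  2 -> 'hello'
  2 -> 'hello'
  2 -> 'hello'
  3 -> 'test'
  3 -> 'test'

Decoded: "fast world hello hello hello test test"


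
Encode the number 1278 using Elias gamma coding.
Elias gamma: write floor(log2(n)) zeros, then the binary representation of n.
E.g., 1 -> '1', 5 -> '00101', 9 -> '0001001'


num_bits = floor(log2(1278)) + 1 = 11
leading_zeros = num_bits - 1 = 10
binary(1278) = 10011111110

Elias gamma(1278) = '0000000000' + '10011111110' = 000000000010011111110 (21 bits)


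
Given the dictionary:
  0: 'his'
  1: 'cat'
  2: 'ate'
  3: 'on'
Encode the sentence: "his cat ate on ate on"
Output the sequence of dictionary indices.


Look up each word in the dictionary:
  'his' -> 0
  'cat' -> 1
  'ate' -> 2
  'on' -> 3
  'ate' -> 2
  'on' -> 3

Encoded: [0, 1, 2, 3, 2, 3]


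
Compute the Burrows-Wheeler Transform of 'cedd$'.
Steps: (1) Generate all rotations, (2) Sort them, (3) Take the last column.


Rotations (sorted):
  0: $cedd -> last char: d
  1: cedd$ -> last char: $
  2: d$ced -> last char: d
  3: dd$ce -> last char: e
  4: edd$c -> last char: c


BWT = d$dec


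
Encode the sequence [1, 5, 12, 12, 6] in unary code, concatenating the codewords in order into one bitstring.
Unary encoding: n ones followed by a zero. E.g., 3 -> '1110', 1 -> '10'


Encode each number as n ones followed by a terminating 0:
  1 -> 10 (2 bits)
  5 -> 111110 (6 bits)
  12 -> 1111111111110 (13 bits)
  12 -> 1111111111110 (13 bits)
  6 -> 1111110 (7 bits)
Total length = 2 + 6 + 13 + 13 + 7 = 41 bits.

Unary([1, 5, 12, 12, 6]) = 10111110111111111111011111111111101111110 (41 bits)


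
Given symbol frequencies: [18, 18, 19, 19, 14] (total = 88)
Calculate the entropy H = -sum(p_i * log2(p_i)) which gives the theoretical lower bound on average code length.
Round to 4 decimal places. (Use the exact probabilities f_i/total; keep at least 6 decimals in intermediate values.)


Per-symbol terms -p_i * log2(p_i) with p_i = f_i/88:
  p = 18/88 = 0.204545: log2(p) = -2.289507, -p*log2(p) = 0.468308
  p = 18/88 = 0.204545: log2(p) = -2.289507, -p*log2(p) = 0.468308
  p = 19/88 = 0.215909: log2(p) = -2.211504, -p*log2(p) = 0.477484
  p = 19/88 = 0.215909: log2(p) = -2.211504, -p*log2(p) = 0.477484
  p = 14/88 = 0.159091: log2(p) = -2.652077, -p*log2(p) = 0.421921
H = 0.468308 + 0.468308 + 0.477484 + 0.477484 + 0.421921 = 2.313505

H = 2.3135 bits/symbol


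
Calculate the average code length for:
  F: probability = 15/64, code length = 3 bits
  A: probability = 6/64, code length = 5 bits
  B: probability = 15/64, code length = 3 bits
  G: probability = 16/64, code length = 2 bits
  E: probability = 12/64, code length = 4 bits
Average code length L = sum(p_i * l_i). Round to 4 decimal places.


Weighted contributions p_i * l_i:
  F: (15/64) * 3 = 45/64
  A: (6/64) * 5 = 30/64
  B: (15/64) * 3 = 45/64
  G: (16/64) * 2 = 32/64
  E: (12/64) * 4 = 48/64
Sum = (45 + 30 + 45 + 32 + 48)/64 = 200/64

L = 200/64 = 3.1250 bits/symbol


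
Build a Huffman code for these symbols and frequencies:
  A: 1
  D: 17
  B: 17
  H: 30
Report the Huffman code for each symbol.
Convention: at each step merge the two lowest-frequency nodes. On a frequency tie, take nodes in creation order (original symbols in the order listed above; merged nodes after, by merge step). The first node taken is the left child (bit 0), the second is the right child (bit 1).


Huffman tree construction:
Step 1: Merge A(1) + D(17) = 18
Step 2: Merge B(17) + (A+D)(18) = 35
Step 3: Merge H(30) + (B+(A+D))(35) = 65
Read each symbol's code off the tree from the root (left child = 0, right child = 1).

Codes:
  A: 110 (length 3)
  D: 111 (length 3)
  B: 10 (length 2)
  H: 0 (length 1)
Average code length: 118/65 = 1.8154 bits/symbol
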